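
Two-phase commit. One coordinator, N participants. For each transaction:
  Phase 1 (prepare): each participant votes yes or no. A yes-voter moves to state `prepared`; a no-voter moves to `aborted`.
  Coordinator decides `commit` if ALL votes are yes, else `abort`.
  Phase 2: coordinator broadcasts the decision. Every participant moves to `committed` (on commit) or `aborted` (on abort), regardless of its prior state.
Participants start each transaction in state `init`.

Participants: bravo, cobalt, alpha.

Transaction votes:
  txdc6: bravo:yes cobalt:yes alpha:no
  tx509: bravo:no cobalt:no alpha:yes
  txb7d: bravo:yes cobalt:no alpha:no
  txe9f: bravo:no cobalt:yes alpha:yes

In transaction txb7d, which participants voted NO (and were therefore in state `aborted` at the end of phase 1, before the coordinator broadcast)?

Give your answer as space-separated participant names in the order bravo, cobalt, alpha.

Answer: cobalt alpha

Derivation:
Txn txb7d phase 1: bravo yes -> prepared; cobalt no -> aborted; alpha no -> aborted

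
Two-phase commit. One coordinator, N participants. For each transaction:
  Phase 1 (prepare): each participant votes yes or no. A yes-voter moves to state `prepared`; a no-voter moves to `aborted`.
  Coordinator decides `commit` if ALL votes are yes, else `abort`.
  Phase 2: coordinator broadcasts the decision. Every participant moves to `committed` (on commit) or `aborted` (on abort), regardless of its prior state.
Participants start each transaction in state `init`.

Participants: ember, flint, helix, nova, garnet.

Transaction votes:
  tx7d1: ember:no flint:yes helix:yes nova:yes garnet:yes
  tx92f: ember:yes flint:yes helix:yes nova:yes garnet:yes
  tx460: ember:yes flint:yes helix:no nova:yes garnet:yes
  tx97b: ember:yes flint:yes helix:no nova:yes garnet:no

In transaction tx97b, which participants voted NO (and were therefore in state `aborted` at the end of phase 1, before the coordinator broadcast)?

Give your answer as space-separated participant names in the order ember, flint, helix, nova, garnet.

Txn tx97b phase 1: ember yes -> prepared; flint yes -> prepared; helix no -> aborted; nova yes -> prepared; garnet no -> aborted

Answer: helix garnet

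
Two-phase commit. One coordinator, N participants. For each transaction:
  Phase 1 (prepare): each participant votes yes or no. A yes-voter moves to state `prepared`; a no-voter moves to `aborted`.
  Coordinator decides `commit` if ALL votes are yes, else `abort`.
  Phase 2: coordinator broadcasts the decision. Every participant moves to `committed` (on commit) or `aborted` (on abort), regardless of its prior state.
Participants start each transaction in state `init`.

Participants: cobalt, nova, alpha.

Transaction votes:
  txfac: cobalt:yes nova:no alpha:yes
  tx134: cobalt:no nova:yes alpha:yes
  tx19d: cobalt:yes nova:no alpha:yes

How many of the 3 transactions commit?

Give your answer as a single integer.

Answer: 0

Derivation:
txfac: no from nova -> abort (commits=0)
tx134: no from cobalt -> abort (commits=0)
tx19d: no from nova -> abort (commits=0)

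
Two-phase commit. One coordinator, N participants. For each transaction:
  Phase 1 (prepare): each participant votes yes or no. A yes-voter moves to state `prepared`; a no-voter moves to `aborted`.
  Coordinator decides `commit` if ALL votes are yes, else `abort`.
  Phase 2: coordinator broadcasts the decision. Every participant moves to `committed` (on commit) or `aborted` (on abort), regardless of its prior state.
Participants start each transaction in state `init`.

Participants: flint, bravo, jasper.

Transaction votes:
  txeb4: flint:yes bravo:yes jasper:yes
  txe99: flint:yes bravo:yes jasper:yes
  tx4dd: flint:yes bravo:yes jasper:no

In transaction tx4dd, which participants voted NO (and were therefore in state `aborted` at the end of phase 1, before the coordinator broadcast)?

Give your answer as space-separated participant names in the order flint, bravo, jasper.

Answer: jasper

Derivation:
Txn tx4dd phase 1: flint yes -> prepared; bravo yes -> prepared; jasper no -> aborted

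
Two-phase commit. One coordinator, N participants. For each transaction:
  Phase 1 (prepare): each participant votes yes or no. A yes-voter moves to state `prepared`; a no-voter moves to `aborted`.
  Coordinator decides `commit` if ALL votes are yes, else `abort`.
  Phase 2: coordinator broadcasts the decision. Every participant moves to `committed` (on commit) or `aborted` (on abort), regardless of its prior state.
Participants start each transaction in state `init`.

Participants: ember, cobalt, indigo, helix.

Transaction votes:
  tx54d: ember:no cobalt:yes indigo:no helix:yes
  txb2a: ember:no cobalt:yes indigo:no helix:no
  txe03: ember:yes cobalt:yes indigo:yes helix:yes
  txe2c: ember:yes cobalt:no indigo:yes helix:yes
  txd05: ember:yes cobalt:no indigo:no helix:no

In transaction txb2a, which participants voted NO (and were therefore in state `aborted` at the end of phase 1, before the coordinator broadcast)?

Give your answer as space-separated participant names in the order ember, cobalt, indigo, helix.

Answer: ember indigo helix

Derivation:
Txn txb2a phase 1: ember no -> aborted; cobalt yes -> prepared; indigo no -> aborted; helix no -> aborted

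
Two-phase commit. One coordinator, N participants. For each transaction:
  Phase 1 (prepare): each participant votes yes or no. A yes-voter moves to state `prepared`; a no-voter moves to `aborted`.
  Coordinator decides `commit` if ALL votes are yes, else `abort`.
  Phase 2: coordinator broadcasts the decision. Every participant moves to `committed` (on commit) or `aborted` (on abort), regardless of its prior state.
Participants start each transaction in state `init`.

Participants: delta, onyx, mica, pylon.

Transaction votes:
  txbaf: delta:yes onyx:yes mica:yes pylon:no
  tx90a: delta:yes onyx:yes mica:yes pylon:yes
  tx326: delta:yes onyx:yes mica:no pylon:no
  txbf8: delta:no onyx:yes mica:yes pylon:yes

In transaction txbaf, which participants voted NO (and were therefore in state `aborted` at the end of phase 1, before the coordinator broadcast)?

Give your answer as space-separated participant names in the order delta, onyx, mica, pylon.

Txn txbaf phase 1: delta yes -> prepared; onyx yes -> prepared; mica yes -> prepared; pylon no -> aborted

Answer: pylon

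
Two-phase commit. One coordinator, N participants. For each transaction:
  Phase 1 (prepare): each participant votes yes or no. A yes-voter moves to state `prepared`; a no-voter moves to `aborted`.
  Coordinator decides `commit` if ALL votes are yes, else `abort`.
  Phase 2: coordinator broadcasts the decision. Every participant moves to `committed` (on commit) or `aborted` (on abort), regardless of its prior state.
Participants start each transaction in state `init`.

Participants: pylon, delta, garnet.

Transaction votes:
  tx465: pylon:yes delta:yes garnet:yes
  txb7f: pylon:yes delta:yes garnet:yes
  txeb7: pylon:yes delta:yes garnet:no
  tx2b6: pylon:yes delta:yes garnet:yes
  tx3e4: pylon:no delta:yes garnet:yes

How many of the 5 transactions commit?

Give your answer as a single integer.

Answer: 3

Derivation:
tx465: all yes -> commit (commits=1)
txb7f: all yes -> commit (commits=2)
txeb7: no from garnet -> abort (commits=2)
tx2b6: all yes -> commit (commits=3)
tx3e4: no from pylon -> abort (commits=3)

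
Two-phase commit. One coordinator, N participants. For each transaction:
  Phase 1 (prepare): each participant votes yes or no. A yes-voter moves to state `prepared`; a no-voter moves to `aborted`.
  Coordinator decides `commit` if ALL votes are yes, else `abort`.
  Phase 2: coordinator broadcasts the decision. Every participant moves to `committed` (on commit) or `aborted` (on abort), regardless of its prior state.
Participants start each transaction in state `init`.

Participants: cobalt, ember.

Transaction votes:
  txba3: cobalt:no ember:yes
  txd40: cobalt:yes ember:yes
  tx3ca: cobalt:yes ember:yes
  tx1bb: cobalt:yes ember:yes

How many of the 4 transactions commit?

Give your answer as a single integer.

Answer: 3

Derivation:
txba3: no from cobalt -> abort (commits=0)
txd40: all yes -> commit (commits=1)
tx3ca: all yes -> commit (commits=2)
tx1bb: all yes -> commit (commits=3)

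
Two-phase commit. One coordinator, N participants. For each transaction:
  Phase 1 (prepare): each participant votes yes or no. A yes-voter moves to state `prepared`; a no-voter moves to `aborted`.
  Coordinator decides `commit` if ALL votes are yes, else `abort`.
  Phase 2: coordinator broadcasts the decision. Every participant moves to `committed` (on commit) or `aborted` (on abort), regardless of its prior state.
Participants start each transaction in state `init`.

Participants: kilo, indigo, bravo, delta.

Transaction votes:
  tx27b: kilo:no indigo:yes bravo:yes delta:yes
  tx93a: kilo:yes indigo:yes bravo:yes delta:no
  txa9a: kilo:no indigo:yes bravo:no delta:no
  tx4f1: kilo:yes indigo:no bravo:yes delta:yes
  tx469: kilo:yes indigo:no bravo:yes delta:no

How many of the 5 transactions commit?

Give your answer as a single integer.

Answer: 0

Derivation:
tx27b: no from kilo -> abort (commits=0)
tx93a: no from delta -> abort (commits=0)
txa9a: no from kilo, bravo, delta -> abort (commits=0)
tx4f1: no from indigo -> abort (commits=0)
tx469: no from indigo, delta -> abort (commits=0)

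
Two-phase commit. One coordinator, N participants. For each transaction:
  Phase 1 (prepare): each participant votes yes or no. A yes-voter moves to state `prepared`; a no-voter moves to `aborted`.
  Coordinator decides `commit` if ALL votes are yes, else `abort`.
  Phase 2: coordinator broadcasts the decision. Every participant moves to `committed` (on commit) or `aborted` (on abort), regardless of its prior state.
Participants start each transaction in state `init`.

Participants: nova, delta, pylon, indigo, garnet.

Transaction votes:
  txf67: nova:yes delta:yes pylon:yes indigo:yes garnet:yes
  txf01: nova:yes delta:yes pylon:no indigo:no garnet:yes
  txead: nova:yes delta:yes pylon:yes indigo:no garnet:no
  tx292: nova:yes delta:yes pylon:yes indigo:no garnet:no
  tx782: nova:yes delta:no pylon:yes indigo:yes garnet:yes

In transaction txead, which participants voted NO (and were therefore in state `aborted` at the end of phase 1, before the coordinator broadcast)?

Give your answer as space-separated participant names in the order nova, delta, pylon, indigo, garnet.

Answer: indigo garnet

Derivation:
Txn txead phase 1: nova yes -> prepared; delta yes -> prepared; pylon yes -> prepared; indigo no -> aborted; garnet no -> aborted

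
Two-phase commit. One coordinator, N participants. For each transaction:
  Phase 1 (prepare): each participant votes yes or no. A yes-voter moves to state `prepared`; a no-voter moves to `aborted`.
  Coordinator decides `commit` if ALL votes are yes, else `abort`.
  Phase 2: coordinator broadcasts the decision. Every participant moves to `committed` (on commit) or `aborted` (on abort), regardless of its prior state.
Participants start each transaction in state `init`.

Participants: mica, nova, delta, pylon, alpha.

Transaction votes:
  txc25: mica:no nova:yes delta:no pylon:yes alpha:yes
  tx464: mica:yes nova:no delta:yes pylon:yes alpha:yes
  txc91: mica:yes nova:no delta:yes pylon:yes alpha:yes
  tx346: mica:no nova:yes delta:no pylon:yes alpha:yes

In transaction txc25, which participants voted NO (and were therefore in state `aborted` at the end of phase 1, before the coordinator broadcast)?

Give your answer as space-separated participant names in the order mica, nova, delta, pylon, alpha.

Txn txc25 phase 1: mica no -> aborted; nova yes -> prepared; delta no -> aborted; pylon yes -> prepared; alpha yes -> prepared

Answer: mica delta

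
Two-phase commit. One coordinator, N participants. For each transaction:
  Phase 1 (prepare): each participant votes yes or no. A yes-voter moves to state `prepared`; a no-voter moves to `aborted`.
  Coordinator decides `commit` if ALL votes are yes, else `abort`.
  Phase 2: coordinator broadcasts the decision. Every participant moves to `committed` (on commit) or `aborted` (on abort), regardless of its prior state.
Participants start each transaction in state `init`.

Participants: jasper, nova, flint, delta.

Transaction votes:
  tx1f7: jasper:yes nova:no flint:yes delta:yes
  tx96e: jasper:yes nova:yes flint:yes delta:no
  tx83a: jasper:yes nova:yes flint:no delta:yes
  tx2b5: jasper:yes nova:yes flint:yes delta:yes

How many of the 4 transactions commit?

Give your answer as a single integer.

Answer: 1

Derivation:
tx1f7: no from nova -> abort (commits=0)
tx96e: no from delta -> abort (commits=0)
tx83a: no from flint -> abort (commits=0)
tx2b5: all yes -> commit (commits=1)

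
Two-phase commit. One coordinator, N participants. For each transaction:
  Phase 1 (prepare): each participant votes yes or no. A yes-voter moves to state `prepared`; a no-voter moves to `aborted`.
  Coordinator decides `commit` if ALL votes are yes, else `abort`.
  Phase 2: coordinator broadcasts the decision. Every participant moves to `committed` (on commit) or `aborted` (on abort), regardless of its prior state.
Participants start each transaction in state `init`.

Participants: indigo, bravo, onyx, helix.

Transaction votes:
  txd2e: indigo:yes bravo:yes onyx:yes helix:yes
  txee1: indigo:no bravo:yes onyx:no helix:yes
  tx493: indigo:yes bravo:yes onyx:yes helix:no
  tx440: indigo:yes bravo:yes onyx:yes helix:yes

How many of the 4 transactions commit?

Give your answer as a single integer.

txd2e: all yes -> commit (commits=1)
txee1: no from indigo, onyx -> abort (commits=1)
tx493: no from helix -> abort (commits=1)
tx440: all yes -> commit (commits=2)

Answer: 2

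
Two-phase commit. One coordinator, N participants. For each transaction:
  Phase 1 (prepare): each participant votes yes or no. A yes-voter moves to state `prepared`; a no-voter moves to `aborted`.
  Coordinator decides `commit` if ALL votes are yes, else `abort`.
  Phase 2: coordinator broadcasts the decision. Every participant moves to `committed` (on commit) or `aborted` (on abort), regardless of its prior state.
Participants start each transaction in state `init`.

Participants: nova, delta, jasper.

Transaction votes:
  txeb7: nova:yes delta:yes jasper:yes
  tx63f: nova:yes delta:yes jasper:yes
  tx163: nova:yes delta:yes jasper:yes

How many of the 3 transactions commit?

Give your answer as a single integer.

txeb7: all yes -> commit (commits=1)
tx63f: all yes -> commit (commits=2)
tx163: all yes -> commit (commits=3)

Answer: 3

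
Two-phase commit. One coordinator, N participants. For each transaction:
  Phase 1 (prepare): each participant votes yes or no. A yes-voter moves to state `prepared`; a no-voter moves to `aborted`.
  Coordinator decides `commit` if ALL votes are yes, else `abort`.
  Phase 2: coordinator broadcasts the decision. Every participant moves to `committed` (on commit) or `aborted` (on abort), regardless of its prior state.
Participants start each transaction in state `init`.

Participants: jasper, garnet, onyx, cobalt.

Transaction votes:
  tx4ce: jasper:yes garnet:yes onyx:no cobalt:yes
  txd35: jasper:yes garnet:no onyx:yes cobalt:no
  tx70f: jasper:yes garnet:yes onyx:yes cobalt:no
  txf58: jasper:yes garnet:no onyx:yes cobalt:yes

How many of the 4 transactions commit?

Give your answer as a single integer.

Answer: 0

Derivation:
tx4ce: no from onyx -> abort (commits=0)
txd35: no from garnet, cobalt -> abort (commits=0)
tx70f: no from cobalt -> abort (commits=0)
txf58: no from garnet -> abort (commits=0)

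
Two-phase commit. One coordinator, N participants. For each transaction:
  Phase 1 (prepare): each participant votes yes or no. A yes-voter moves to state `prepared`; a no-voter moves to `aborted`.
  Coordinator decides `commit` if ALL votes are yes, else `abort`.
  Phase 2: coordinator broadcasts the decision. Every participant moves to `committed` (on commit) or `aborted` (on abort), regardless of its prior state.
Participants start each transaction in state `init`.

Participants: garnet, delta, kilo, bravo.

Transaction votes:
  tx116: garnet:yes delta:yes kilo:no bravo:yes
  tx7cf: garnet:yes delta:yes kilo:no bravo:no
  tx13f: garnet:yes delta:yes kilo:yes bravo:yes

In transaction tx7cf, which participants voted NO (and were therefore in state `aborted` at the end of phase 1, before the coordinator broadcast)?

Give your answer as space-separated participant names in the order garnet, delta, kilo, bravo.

Answer: kilo bravo

Derivation:
Txn tx7cf phase 1: garnet yes -> prepared; delta yes -> prepared; kilo no -> aborted; bravo no -> aborted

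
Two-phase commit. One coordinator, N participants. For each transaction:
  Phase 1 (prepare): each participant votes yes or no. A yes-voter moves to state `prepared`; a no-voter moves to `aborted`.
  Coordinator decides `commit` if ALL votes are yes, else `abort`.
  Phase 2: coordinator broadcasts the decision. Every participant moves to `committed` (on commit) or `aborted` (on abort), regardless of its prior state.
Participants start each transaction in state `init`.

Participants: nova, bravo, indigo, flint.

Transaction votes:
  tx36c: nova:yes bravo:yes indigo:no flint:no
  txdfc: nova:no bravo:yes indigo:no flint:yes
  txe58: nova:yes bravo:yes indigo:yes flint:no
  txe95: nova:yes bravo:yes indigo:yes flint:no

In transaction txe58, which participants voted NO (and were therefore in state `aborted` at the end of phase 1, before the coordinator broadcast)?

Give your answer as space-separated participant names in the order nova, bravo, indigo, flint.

Txn txe58 phase 1: nova yes -> prepared; bravo yes -> prepared; indigo yes -> prepared; flint no -> aborted

Answer: flint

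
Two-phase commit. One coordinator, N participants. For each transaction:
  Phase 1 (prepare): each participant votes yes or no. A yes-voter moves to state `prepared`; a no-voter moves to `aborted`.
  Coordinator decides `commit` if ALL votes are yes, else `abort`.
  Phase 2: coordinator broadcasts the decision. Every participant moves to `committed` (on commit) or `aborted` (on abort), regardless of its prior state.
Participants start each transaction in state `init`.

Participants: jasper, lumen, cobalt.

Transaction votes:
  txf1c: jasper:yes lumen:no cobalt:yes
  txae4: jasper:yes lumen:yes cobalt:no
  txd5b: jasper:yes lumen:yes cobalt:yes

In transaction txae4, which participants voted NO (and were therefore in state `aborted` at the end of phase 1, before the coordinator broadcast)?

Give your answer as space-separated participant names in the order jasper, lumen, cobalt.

Txn txae4 phase 1: jasper yes -> prepared; lumen yes -> prepared; cobalt no -> aborted

Answer: cobalt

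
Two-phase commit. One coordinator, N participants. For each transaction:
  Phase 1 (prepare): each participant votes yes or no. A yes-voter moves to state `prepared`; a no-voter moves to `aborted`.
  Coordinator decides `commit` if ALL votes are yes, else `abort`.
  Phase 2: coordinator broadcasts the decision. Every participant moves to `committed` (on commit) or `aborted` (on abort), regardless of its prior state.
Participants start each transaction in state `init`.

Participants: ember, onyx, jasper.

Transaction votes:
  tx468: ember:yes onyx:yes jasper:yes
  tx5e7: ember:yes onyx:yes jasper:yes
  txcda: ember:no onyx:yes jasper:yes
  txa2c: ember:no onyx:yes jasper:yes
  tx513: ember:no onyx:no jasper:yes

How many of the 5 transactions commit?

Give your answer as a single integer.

Answer: 2

Derivation:
tx468: all yes -> commit (commits=1)
tx5e7: all yes -> commit (commits=2)
txcda: no from ember -> abort (commits=2)
txa2c: no from ember -> abort (commits=2)
tx513: no from ember, onyx -> abort (commits=2)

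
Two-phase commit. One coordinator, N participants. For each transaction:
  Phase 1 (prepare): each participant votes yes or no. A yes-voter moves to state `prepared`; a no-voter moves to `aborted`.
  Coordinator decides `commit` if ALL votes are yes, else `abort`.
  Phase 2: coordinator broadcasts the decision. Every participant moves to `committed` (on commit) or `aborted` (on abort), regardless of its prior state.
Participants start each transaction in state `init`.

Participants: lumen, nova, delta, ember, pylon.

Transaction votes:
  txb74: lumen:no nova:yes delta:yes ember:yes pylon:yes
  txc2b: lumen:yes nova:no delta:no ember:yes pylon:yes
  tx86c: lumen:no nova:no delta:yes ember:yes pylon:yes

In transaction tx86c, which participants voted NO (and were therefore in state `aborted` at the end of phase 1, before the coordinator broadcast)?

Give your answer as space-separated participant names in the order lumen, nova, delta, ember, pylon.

Answer: lumen nova

Derivation:
Txn tx86c phase 1: lumen no -> aborted; nova no -> aborted; delta yes -> prepared; ember yes -> prepared; pylon yes -> prepared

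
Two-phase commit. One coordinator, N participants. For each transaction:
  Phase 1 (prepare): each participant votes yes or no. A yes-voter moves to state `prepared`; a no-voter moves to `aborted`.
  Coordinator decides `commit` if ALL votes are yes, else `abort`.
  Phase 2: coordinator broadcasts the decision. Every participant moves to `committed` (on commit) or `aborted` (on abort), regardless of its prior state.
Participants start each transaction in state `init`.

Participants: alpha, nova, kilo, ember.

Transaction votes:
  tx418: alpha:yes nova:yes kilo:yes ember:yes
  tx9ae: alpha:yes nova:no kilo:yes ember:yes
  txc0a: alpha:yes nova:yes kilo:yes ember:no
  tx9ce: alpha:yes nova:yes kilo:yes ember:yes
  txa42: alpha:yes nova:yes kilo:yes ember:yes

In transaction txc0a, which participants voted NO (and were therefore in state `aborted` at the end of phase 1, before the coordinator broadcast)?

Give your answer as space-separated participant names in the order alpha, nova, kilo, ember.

Answer: ember

Derivation:
Txn txc0a phase 1: alpha yes -> prepared; nova yes -> prepared; kilo yes -> prepared; ember no -> aborted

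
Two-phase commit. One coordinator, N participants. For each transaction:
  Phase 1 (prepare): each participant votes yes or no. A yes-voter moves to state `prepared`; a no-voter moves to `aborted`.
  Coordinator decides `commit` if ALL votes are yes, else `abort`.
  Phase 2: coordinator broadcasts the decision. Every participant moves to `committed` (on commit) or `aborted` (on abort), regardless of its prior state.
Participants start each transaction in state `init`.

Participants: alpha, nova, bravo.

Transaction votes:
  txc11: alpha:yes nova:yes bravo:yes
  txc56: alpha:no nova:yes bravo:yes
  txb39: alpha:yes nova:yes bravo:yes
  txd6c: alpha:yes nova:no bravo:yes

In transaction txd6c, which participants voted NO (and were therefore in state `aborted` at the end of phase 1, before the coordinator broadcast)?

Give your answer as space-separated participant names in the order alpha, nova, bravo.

Answer: nova

Derivation:
Txn txd6c phase 1: alpha yes -> prepared; nova no -> aborted; bravo yes -> prepared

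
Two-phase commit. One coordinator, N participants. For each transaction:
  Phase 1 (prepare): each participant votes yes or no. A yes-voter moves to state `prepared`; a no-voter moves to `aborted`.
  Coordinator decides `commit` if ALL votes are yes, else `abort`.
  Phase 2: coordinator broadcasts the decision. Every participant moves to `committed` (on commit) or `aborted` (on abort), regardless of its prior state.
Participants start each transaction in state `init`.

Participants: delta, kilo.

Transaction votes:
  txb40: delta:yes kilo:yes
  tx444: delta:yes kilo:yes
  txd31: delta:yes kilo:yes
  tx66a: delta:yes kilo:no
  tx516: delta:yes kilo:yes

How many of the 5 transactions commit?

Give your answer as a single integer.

txb40: all yes -> commit (commits=1)
tx444: all yes -> commit (commits=2)
txd31: all yes -> commit (commits=3)
tx66a: no from kilo -> abort (commits=3)
tx516: all yes -> commit (commits=4)

Answer: 4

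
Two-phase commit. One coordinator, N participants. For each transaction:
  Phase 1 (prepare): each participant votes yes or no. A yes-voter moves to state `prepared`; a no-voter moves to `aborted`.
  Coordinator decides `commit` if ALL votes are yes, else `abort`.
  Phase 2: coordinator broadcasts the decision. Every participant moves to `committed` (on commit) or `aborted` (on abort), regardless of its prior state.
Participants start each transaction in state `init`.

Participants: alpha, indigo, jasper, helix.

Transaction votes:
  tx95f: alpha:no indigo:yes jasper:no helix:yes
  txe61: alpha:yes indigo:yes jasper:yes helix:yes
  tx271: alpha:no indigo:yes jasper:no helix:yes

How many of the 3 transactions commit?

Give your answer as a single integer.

Answer: 1

Derivation:
tx95f: no from alpha, jasper -> abort (commits=0)
txe61: all yes -> commit (commits=1)
tx271: no from alpha, jasper -> abort (commits=1)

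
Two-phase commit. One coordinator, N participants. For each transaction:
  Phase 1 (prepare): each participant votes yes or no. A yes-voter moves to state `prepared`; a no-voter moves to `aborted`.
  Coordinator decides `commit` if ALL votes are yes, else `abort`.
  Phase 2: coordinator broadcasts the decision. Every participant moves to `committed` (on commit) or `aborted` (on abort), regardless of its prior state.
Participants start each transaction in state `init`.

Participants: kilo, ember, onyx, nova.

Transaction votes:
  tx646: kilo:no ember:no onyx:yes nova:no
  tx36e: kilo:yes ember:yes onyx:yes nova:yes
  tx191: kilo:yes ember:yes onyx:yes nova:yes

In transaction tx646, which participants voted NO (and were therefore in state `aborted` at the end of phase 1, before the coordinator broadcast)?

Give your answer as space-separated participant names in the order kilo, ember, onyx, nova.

Answer: kilo ember nova

Derivation:
Txn tx646 phase 1: kilo no -> aborted; ember no -> aborted; onyx yes -> prepared; nova no -> aborted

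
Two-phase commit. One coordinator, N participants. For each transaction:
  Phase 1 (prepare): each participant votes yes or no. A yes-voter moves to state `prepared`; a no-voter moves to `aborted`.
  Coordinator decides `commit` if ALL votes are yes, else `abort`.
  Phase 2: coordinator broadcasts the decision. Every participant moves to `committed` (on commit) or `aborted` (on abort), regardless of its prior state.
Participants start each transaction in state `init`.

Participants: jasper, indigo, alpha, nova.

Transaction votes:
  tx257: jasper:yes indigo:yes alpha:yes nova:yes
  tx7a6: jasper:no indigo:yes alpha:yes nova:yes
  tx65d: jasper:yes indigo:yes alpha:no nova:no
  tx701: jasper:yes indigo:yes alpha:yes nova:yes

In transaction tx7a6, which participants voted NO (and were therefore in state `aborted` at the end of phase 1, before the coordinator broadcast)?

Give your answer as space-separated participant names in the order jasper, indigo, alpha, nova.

Answer: jasper

Derivation:
Txn tx7a6 phase 1: jasper no -> aborted; indigo yes -> prepared; alpha yes -> prepared; nova yes -> prepared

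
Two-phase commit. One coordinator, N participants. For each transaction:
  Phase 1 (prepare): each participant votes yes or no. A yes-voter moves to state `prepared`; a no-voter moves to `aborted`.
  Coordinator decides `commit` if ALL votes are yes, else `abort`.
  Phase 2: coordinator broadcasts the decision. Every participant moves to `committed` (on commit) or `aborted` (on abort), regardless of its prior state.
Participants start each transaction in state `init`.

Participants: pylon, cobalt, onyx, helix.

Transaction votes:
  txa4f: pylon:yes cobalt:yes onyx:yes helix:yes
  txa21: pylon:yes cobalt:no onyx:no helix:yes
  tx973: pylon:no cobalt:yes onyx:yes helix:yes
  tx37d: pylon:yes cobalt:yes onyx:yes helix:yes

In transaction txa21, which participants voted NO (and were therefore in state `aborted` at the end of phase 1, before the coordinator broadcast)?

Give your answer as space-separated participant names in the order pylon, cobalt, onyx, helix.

Txn txa21 phase 1: pylon yes -> prepared; cobalt no -> aborted; onyx no -> aborted; helix yes -> prepared

Answer: cobalt onyx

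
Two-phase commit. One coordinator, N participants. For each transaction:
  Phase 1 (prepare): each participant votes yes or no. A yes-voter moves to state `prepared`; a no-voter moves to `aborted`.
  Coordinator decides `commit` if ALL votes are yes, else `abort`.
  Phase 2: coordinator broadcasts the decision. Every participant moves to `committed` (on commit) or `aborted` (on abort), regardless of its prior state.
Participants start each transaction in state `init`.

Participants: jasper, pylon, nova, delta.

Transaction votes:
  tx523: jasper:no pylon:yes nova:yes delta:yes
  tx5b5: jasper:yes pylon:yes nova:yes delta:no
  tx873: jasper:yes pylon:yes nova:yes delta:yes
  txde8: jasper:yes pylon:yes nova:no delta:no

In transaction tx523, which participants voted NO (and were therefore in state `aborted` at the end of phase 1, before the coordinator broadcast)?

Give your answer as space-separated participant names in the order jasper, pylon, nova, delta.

Txn tx523 phase 1: jasper no -> aborted; pylon yes -> prepared; nova yes -> prepared; delta yes -> prepared

Answer: jasper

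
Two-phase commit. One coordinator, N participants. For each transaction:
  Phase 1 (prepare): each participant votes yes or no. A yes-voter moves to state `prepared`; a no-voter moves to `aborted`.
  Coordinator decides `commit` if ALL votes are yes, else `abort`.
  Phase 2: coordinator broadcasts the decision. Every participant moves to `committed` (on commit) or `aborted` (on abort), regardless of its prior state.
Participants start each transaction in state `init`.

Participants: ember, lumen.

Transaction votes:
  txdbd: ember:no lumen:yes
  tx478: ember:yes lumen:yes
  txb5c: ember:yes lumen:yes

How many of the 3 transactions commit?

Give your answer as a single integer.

Answer: 2

Derivation:
txdbd: no from ember -> abort (commits=0)
tx478: all yes -> commit (commits=1)
txb5c: all yes -> commit (commits=2)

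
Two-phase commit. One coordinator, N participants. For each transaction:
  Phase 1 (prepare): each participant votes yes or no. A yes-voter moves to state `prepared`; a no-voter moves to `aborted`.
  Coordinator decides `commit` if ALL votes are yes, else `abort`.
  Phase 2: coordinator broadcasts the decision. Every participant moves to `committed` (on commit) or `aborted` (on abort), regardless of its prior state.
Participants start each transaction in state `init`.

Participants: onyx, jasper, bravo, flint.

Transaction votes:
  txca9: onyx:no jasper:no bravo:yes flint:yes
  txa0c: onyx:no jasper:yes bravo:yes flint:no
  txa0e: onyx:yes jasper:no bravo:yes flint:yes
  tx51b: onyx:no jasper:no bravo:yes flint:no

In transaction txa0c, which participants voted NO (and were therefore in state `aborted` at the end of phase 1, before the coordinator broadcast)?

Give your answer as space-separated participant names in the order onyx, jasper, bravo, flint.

Txn txa0c phase 1: onyx no -> aborted; jasper yes -> prepared; bravo yes -> prepared; flint no -> aborted

Answer: onyx flint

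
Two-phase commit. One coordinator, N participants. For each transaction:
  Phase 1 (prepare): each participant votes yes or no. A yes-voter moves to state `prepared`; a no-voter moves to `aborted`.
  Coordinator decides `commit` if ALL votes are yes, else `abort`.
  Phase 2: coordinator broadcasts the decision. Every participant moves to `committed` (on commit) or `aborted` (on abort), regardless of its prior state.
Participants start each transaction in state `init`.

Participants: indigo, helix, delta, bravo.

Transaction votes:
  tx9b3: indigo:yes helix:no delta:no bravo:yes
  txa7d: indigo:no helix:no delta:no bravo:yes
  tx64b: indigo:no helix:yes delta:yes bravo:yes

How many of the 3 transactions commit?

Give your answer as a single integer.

Answer: 0

Derivation:
tx9b3: no from helix, delta -> abort (commits=0)
txa7d: no from indigo, helix, delta -> abort (commits=0)
tx64b: no from indigo -> abort (commits=0)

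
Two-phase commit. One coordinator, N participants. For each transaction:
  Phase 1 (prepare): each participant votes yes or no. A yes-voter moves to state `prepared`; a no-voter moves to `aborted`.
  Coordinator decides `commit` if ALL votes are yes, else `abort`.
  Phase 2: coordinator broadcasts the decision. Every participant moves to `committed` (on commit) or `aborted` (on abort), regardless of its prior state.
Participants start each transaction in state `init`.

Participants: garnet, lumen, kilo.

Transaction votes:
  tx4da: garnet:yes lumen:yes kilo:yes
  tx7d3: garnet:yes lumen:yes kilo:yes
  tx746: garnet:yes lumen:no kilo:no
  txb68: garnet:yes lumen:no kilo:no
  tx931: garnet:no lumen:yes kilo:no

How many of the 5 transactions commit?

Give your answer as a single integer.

Answer: 2

Derivation:
tx4da: all yes -> commit (commits=1)
tx7d3: all yes -> commit (commits=2)
tx746: no from lumen, kilo -> abort (commits=2)
txb68: no from lumen, kilo -> abort (commits=2)
tx931: no from garnet, kilo -> abort (commits=2)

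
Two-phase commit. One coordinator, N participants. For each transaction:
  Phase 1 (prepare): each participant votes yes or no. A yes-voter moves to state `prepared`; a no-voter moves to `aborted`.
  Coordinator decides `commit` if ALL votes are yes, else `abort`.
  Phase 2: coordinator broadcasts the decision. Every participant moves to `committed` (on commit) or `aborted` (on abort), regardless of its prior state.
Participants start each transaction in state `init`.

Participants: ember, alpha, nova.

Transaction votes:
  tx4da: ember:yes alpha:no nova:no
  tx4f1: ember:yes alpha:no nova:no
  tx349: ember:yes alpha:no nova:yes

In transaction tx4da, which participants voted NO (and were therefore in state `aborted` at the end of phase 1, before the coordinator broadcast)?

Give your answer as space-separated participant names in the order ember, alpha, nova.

Txn tx4da phase 1: ember yes -> prepared; alpha no -> aborted; nova no -> aborted

Answer: alpha nova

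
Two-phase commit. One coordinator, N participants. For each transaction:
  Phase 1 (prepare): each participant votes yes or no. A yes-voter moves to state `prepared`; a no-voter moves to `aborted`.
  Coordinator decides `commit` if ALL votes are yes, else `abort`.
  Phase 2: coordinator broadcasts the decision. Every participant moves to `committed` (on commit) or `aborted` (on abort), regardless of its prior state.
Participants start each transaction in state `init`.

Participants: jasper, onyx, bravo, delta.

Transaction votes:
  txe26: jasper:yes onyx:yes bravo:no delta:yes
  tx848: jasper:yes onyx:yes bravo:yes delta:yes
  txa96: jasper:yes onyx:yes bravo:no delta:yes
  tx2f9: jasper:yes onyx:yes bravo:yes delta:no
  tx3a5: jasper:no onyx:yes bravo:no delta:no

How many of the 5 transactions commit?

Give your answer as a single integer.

txe26: no from bravo -> abort (commits=0)
tx848: all yes -> commit (commits=1)
txa96: no from bravo -> abort (commits=1)
tx2f9: no from delta -> abort (commits=1)
tx3a5: no from jasper, bravo, delta -> abort (commits=1)

Answer: 1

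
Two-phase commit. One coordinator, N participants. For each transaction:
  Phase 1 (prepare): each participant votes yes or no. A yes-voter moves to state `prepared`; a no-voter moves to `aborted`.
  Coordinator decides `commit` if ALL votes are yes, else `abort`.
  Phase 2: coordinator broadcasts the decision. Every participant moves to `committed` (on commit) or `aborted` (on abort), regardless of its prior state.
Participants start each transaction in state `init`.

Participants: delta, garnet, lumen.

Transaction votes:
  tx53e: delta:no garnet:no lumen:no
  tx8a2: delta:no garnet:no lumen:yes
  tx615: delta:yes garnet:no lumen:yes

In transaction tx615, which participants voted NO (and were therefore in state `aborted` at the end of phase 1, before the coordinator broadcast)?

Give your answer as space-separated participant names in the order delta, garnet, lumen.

Txn tx615 phase 1: delta yes -> prepared; garnet no -> aborted; lumen yes -> prepared

Answer: garnet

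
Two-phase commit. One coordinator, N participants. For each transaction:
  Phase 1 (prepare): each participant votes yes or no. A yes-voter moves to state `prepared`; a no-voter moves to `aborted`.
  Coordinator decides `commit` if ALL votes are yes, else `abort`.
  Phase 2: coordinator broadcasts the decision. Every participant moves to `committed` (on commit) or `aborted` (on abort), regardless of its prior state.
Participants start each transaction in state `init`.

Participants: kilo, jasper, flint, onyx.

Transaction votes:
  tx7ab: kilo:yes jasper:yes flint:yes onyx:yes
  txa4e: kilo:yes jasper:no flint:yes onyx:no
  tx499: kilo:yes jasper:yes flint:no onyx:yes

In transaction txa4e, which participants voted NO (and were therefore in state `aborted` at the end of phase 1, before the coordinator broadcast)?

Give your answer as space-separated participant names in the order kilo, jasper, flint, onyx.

Txn txa4e phase 1: kilo yes -> prepared; jasper no -> aborted; flint yes -> prepared; onyx no -> aborted

Answer: jasper onyx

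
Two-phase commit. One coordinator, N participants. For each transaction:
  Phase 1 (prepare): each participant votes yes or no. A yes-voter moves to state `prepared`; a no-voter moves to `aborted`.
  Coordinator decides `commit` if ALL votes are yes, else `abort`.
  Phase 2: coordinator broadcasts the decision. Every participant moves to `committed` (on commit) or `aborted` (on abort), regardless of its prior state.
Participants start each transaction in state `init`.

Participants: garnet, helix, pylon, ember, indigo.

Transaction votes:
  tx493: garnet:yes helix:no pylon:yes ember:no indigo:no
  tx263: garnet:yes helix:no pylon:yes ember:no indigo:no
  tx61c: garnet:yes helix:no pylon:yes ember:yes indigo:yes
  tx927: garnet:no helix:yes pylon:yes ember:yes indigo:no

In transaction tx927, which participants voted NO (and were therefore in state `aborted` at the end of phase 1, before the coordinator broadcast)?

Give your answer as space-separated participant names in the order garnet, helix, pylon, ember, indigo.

Txn tx927 phase 1: garnet no -> aborted; helix yes -> prepared; pylon yes -> prepared; ember yes -> prepared; indigo no -> aborted

Answer: garnet indigo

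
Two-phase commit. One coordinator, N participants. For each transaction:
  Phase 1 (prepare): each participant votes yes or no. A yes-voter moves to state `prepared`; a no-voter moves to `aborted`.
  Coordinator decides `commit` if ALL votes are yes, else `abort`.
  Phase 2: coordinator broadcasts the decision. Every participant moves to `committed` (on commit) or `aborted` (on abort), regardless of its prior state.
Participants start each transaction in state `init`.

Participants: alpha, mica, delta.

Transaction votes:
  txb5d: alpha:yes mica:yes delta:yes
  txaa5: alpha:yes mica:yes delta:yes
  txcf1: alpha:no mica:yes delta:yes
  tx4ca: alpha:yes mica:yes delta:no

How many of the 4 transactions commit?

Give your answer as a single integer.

txb5d: all yes -> commit (commits=1)
txaa5: all yes -> commit (commits=2)
txcf1: no from alpha -> abort (commits=2)
tx4ca: no from delta -> abort (commits=2)

Answer: 2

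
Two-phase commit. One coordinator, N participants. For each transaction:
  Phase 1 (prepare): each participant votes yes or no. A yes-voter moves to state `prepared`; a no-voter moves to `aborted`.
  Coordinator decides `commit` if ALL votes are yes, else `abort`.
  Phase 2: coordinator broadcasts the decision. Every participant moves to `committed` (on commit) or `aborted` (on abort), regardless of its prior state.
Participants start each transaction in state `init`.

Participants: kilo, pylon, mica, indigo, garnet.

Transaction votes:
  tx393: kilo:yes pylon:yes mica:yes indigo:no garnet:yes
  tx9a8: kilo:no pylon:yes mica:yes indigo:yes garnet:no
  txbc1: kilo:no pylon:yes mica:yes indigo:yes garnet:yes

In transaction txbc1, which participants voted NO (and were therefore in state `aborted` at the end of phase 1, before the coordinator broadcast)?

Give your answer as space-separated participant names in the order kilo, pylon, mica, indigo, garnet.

Txn txbc1 phase 1: kilo no -> aborted; pylon yes -> prepared; mica yes -> prepared; indigo yes -> prepared; garnet yes -> prepared

Answer: kilo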